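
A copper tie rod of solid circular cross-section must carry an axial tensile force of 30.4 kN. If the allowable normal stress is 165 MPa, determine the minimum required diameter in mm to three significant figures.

15.3 mm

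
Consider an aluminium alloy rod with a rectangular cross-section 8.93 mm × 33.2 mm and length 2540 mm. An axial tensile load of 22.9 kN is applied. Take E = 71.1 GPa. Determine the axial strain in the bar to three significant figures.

0.00109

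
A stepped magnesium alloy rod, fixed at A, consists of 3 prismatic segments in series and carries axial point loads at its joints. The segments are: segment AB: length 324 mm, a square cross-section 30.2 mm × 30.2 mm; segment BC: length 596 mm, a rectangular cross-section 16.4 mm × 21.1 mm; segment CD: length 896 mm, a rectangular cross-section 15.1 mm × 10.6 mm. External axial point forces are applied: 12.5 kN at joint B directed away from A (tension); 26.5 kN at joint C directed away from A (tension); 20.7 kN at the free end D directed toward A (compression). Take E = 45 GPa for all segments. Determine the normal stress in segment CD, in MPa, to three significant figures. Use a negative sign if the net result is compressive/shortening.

-129 MPa

Internal axial forces (sectioning from the free end, tension +): N_CD = -20.7 kN, N_BC = 5.8 kN, N_AB = 18.3 kN.
A_CD = 160.1 mm².
σ_CD = N_CD/A_CD = -20700/160.1 = -129.3 MPa.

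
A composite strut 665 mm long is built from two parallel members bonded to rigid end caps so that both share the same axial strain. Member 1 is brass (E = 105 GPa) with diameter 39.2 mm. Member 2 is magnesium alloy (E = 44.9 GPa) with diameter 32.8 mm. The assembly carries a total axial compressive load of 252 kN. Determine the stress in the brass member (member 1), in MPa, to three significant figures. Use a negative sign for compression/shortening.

-161 MPa

A_1 = 1207 mm².
A_2 = 845 mm².
Equal strain + equilibrium ⇒ each member carries load in proportion to AE: A₁E₁ = 126700000 N, A₂E₂ = 37940000 N, ΣAE = 164700000 N.
σ₁ = P·E₁/ΣAE = -252000·105000/164700000 = -160.7 MPa.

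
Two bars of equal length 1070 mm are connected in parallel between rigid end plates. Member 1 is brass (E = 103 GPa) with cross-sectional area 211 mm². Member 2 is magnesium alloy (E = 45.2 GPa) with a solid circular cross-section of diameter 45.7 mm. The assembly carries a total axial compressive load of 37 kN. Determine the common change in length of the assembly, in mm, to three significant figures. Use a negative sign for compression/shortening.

-0.413 mm

A_2 = 1640 mm².
Equal strain + equilibrium ⇒ each member carries load in proportion to AE: A₁E₁ = 21730000 N, A₂E₂ = 74140000 N, ΣAE = 95870000 N.
δ = PL/ΣAE = -37000·1070/95870000 = -0.4129 mm.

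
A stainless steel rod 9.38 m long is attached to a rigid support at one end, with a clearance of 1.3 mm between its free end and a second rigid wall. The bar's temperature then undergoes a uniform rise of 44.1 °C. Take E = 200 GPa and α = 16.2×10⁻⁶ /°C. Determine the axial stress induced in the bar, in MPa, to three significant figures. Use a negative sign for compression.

Free thermal expansion αLΔT = 16.2e-6 · 9380 · 44.1 = 6.701 mm.
The walls engage after the gap closes; constrained expansion = 6.701 − 1.3 = 5.401 mm.
The walls impose strain ε = −(5.401)/9380 = -5.7583e-04; σ = Eε = 200000 · -5.7583e-04 = -115.2 MPa.

-115 MPa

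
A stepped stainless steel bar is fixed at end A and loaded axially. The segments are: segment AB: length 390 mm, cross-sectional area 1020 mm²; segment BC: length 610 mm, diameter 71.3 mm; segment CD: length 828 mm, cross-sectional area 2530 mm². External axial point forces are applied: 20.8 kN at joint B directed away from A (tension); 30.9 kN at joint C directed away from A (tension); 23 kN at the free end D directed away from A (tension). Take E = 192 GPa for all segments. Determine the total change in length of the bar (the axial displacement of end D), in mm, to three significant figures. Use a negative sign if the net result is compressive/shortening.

Internal axial forces (sectioning from the free end, tension +): N_CD = 23 kN, N_BC = 53.9 kN, N_AB = 74.7 kN.
A_BC = 3993 mm².
δ_AB = 74700·390/(1020·192000) = 0.1488 mm
δ_BC = 53900·610/(3993·192000) = 0.04289 mm
δ_CD = 23000·828/(2530·192000) = 0.0392 mm
δ = Σδ_i = 0.2309 mm.

0.231 mm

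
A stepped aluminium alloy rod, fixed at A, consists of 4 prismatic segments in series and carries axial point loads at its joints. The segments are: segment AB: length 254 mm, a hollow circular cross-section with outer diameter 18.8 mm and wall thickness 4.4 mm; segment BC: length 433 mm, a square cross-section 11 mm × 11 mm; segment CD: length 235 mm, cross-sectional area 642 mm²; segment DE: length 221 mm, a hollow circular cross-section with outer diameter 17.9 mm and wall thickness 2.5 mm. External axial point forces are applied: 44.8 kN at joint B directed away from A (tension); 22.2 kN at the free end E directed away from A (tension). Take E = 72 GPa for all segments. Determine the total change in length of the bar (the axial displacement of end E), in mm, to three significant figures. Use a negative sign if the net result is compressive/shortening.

2.97 mm

Internal axial forces (sectioning from the free end, tension +): N_DE = 22.2 kN, N_CD = 22.2 kN, N_BC = 22.2 kN, N_AB = 67 kN.
A_AB = 199.1 mm².
A_BC = 121 mm².
A_DE = 121 mm².
δ_AB = 67000·254/(199.1·72000) = 1.187 mm
δ_BC = 22200·433/(121·72000) = 1.103 mm
δ_CD = 22200·235/(642·72000) = 0.1129 mm
δ_DE = 22200·221/(121·72000) = 0.5634 mm
δ = Σδ_i = 2.967 mm.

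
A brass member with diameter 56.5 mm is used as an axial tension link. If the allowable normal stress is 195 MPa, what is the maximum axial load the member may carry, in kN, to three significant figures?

489 kN

A = 2507 mm².
P_max = σ_allow · A = 195 · 2507 = 488900 N = 488.9 kN.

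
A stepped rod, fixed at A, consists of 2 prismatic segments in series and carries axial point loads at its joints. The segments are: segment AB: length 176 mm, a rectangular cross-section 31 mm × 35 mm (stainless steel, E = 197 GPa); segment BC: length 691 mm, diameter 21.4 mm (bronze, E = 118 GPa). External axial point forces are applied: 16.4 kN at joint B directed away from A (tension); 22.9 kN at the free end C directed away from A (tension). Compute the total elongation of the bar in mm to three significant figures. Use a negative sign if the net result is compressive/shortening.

0.405 mm

Internal axial forces (sectioning from the free end, tension +): N_BC = 22.9 kN, N_AB = 39.3 kN.
A_AB = 1085 mm².
A_BC = 359.7 mm².
δ_AB = 39300·176/(1085·197000) = 0.03236 mm
δ_BC = 22900·691/(359.7·118000) = 0.3728 mm
δ = Σδ_i = 0.4052 mm.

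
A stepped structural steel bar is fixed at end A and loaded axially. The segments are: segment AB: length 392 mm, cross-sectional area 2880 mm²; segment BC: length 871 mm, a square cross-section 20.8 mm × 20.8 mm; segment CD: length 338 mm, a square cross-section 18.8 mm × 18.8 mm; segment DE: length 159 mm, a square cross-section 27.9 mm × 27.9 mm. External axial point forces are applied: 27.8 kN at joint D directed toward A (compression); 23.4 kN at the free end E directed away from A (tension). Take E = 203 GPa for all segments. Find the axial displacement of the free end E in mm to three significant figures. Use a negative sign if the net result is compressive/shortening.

-0.0438 mm

Internal axial forces (sectioning from the free end, tension +): N_DE = 23.4 kN, N_CD = -4.4 kN, N_BC = -4.4 kN, N_AB = -4.4 kN.
A_BC = 432.6 mm².
A_CD = 353.4 mm².
A_DE = 778.4 mm².
δ_AB = -4400·392/(2880·203000) = -0.00295 mm
δ_BC = -4400·871/(432.6·203000) = -0.04364 mm
δ_CD = -4400·338/(353.4·203000) = -0.02073 mm
δ_DE = 23400·159/(778.4·203000) = 0.02355 mm
δ = Σδ_i = -0.04377 mm.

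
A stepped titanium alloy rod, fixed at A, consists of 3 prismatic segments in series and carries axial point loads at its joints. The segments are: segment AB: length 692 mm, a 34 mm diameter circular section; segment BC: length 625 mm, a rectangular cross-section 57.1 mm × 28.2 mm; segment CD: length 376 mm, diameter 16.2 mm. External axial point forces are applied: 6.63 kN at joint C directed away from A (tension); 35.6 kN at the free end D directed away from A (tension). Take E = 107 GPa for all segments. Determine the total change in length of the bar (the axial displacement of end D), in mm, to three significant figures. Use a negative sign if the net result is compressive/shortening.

Internal axial forces (sectioning from the free end, tension +): N_CD = 35.6 kN, N_BC = 42.23 kN, N_AB = 42.23 kN.
A_AB = 907.9 mm².
A_BC = 1610 mm².
A_CD = 206.1 mm².
δ_AB = 42230·692/(907.9·107000) = 0.3008 mm
δ_BC = 42230·625/(1610·107000) = 0.1532 mm
δ_CD = 35600·376/(206.1·107000) = 0.6069 mm
δ = Σδ_i = 1.061 mm.

1.06 mm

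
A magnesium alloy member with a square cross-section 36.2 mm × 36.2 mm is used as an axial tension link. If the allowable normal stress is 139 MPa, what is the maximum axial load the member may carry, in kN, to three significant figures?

A = 1310 mm².
P_max = σ_allow · A = 139 · 1310 = 182200 N = 182.2 kN.

182 kN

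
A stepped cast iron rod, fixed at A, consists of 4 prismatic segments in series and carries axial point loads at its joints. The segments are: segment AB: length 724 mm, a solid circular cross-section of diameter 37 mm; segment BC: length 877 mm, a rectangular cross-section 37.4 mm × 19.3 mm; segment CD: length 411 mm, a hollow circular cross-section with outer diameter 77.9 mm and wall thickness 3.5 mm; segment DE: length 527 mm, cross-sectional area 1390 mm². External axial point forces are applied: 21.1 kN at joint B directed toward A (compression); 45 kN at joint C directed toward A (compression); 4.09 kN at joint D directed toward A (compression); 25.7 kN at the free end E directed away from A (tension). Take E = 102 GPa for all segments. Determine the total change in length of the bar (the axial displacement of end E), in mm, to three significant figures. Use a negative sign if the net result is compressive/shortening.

Internal axial forces (sectioning from the free end, tension +): N_DE = 25.7 kN, N_CD = 21.61 kN, N_BC = -23.39 kN, N_AB = -44.49 kN.
A_AB = 1075 mm².
A_BC = 721.8 mm².
A_CD = 818.1 mm².
δ_AB = -44490·724/(1075·102000) = -0.2937 mm
δ_BC = -23390·877/(721.8·102000) = -0.2786 mm
δ_CD = 21610·411/(818.1·102000) = 0.1064 mm
δ_DE = 25700·527/(1390·102000) = 0.09553 mm
δ = Σδ_i = -0.3703 mm.

-0.370 mm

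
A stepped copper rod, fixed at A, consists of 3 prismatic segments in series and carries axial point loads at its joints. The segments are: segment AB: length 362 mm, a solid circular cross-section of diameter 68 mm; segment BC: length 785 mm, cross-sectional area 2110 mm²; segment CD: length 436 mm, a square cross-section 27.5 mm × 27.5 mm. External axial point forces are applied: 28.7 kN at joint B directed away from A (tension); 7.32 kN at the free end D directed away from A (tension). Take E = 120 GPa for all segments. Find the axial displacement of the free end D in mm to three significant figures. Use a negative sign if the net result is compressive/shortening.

0.0878 mm

Internal axial forces (sectioning from the free end, tension +): N_CD = 7.32 kN, N_BC = 7.32 kN, N_AB = 36.02 kN.
A_AB = 3632 mm².
A_CD = 756.2 mm².
δ_AB = 36020·362/(3632·120000) = 0.02992 mm
δ_BC = 7320·785/(2110·120000) = 0.02269 mm
δ_CD = 7320·436/(756.2·120000) = 0.03517 mm
δ = Σδ_i = 0.08778 mm.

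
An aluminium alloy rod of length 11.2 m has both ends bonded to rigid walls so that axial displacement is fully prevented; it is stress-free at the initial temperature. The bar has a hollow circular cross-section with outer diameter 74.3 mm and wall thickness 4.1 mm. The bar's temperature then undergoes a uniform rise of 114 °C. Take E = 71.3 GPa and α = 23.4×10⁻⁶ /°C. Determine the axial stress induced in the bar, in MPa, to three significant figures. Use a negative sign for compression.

Free thermal expansion αLΔT = 23.4e-6 · 11200 · 114 = 29.88 mm.
The walls impose strain ε = −(29.88)/11200 = -2.6676e-03; σ = Eε = 71300 · -2.6676e-03 = -190.2 MPa.

-190 MPa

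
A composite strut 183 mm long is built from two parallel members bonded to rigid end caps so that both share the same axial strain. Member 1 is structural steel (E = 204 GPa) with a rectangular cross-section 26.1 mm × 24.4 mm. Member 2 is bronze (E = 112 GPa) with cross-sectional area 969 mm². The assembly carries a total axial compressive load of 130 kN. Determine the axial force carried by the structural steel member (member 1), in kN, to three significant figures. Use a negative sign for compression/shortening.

A_1 = 636.8 mm².
Equal strain + equilibrium ⇒ each member carries load in proportion to AE: A₁E₁ = 129900000 N, A₂E₂ = 108500000 N, ΣAE = 238400000 N.
F₁ = P·A₁E₁/ΣAE = -130000·129900000/238400000 = -70830 N.

-70.8 kN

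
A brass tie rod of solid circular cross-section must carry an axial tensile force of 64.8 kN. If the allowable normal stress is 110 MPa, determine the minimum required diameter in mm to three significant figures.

Required area A ≥ P/σ_allow = 64800/110 = 589.1 mm².
For a solid circular section, d ≥ √(4A/π) = 27.39 mm.

27.4 mm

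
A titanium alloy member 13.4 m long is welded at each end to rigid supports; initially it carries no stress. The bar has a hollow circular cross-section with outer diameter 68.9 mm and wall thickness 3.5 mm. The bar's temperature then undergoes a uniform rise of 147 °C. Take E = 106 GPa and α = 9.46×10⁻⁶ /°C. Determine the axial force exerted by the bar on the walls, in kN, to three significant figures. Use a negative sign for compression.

-106 kN

Free thermal expansion αLΔT = 9.46e-6 · 13400 · 147 = 18.63 mm.
The walls impose strain ε = −(18.63)/13400 = -1.3906e-03; σ = Eε = 106000 · -1.3906e-03 = -147.4 MPa.
Wall reaction R = σ·A = -147.4·719.1 = -106000 N = -106 kN.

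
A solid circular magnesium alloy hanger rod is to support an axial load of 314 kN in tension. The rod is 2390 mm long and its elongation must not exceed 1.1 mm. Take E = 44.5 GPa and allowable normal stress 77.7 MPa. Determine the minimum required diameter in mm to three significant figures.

Required area A ≥ P/σ_allow = 314000/77.7 = 4041 mm².
For a solid circular section, d ≥ √(4A/π) = 71.73 mm.
Elongation limit: A ≥ PL/(Eδ_allow) = 314000·2390/(44500·1.1) = 15330 mm² ⇒ d ≥ 139.7 mm.
The elongation limit governs.

140 mm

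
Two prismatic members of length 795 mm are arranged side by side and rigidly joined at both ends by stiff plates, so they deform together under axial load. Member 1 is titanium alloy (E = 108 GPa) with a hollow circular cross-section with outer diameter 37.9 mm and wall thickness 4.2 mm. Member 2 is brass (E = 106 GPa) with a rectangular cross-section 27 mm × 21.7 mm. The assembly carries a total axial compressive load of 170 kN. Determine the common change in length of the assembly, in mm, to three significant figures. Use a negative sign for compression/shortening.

-1.23 mm

A_1 = 444.7 mm².
A_2 = 585.9 mm².
Equal strain + equilibrium ⇒ each member carries load in proportion to AE: A₁E₁ = 48020000 N, A₂E₂ = 62110000 N, ΣAE = 110100000 N.
δ = PL/ΣAE = -170000·795/110100000 = -1.227 mm.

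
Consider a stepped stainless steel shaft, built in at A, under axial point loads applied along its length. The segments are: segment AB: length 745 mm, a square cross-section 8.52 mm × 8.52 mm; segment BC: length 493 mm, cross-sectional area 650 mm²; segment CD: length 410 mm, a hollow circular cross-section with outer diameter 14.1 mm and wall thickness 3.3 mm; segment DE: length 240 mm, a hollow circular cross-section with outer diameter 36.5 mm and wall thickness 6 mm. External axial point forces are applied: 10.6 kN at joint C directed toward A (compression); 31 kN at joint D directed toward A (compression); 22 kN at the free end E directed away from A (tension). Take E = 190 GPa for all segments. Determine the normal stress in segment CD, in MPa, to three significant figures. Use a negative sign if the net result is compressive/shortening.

Internal axial forces (sectioning from the free end, tension +): N_DE = 22 kN, N_CD = -9 kN, N_BC = -19.6 kN, N_AB = -19.6 kN.
A_CD = 112 mm².
σ_CD = N_CD/A_CD = -9000/112 = -80.38 MPa.

-80.4 MPa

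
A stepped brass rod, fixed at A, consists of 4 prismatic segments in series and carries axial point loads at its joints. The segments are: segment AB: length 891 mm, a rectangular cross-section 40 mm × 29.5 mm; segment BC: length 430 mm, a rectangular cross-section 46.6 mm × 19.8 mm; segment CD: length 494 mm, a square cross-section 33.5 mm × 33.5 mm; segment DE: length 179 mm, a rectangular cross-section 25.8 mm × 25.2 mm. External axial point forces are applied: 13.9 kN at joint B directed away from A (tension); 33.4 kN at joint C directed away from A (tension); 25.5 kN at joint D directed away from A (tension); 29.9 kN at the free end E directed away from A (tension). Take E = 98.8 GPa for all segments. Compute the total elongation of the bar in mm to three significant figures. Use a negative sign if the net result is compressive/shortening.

Internal axial forces (sectioning from the free end, tension +): N_DE = 29.9 kN, N_CD = 55.4 kN, N_BC = 88.8 kN, N_AB = 102.7 kN.
A_AB = 1180 mm².
A_BC = 922.7 mm².
A_CD = 1122 mm².
A_DE = 650.2 mm².
δ_AB = 102700·891/(1180·98800) = 0.7849 mm
δ_BC = 88800·430/(922.7·98800) = 0.4189 mm
δ_CD = 55400·494/(1122·98800) = 0.2468 mm
δ_DE = 29900·179/(650.2·98800) = 0.08332 mm
δ = Σδ_i = 1.534 mm.

1.53 mm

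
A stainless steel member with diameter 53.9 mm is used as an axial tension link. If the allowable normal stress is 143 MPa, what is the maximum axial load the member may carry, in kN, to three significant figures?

326 kN

A = 2282 mm².
P_max = σ_allow · A = 143 · 2282 = 326300 N = 326.3 kN.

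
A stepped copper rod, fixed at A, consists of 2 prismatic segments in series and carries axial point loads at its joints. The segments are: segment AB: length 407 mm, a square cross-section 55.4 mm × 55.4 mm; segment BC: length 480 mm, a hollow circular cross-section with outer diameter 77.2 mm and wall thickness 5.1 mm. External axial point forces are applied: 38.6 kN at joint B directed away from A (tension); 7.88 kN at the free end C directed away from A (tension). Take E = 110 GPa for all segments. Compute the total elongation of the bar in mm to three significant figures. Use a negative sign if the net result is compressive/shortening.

0.0858 mm

Internal axial forces (sectioning from the free end, tension +): N_BC = 7.88 kN, N_AB = 46.48 kN.
A_AB = 3069 mm².
A_BC = 1155 mm².
δ_AB = 46480·407/(3069·110000) = 0.05603 mm
δ_BC = 7880·480/(1155·110000) = 0.02977 mm
δ = Σδ_i = 0.0858 mm.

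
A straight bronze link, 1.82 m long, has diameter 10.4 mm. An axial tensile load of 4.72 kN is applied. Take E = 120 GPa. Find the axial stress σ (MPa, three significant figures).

55.6 MPa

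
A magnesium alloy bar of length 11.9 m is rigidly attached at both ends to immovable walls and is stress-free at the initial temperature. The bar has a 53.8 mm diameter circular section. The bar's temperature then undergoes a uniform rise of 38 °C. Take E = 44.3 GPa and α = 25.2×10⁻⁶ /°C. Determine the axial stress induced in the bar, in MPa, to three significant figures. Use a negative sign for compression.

Free thermal expansion αLΔT = 25.2e-6 · 11900 · 38 = 11.4 mm.
The walls impose strain ε = −(11.4)/11900 = -9.5760e-04; σ = Eε = 44300 · -9.5760e-04 = -42.42 MPa.

-42.4 MPa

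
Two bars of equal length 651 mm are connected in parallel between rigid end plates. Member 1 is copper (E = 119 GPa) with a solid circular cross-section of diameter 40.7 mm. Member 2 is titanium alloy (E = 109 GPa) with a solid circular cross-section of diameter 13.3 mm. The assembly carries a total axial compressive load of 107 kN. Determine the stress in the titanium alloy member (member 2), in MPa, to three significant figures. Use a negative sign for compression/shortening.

A_1 = 1301 mm².
A_2 = 138.9 mm².
Equal strain + equilibrium ⇒ each member carries load in proportion to AE: A₁E₁ = 154800000 N, A₂E₂ = 15140000 N, ΣAE = 170000000 N.
σ₂ = P·E₂/ΣAE = -107000·109000/170000000 = -68.62 MPa.

-68.6 MPa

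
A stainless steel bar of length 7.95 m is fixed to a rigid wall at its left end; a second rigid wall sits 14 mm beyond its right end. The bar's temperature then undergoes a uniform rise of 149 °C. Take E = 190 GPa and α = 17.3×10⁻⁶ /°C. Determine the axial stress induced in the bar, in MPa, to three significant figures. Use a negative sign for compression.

-155 MPa

Free thermal expansion αLΔT = 17.3e-6 · 7950 · 149 = 20.49 mm.
The walls engage after the gap closes; constrained expansion = 20.49 − 14 = 6.493 mm.
The walls impose strain ε = −(6.493)/7950 = -8.1669e-04; σ = Eε = 190000 · -8.1669e-04 = -155.2 MPa.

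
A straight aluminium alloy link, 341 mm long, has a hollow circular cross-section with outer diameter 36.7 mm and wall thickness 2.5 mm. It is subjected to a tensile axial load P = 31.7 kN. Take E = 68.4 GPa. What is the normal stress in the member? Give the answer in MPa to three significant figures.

118 MPa

A = 268.6 mm².
σ = N/A = 31700/268.6 = 118 MPa.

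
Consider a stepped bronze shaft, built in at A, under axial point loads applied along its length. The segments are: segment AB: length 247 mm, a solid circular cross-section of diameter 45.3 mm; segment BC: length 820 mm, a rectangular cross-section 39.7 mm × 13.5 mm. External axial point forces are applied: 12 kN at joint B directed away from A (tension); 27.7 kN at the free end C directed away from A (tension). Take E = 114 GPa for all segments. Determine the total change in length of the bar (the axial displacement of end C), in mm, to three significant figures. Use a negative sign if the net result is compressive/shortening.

Internal axial forces (sectioning from the free end, tension +): N_BC = 27.7 kN, N_AB = 39.7 kN.
A_AB = 1612 mm².
A_BC = 536 mm².
δ_AB = 39700·247/(1612·114000) = 0.05337 mm
δ_BC = 27700·820/(536·114000) = 0.3718 mm
δ = Σδ_i = 0.4251 mm.

0.425 mm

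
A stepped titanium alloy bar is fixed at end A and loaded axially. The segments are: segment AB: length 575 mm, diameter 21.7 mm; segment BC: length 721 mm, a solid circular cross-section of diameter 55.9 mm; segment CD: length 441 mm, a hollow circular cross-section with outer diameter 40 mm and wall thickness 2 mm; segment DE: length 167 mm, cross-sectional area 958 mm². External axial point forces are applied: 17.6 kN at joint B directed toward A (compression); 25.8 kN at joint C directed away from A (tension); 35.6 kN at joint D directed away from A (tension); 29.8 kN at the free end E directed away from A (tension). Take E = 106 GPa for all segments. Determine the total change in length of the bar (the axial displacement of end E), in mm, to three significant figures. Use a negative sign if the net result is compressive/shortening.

2.52 mm

Internal axial forces (sectioning from the free end, tension +): N_DE = 29.8 kN, N_CD = 65.4 kN, N_BC = 91.2 kN, N_AB = 73.6 kN.
A_AB = 369.8 mm².
A_BC = 2454 mm².
A_CD = 238.8 mm².
δ_AB = 73600·575/(369.8·106000) = 1.08 mm
δ_BC = 91200·721/(2454·106000) = 0.2528 mm
δ_CD = 65400·441/(238.8·106000) = 1.14 mm
δ_DE = 29800·167/(958·106000) = 0.04901 mm
δ = Σδ_i = 2.521 mm.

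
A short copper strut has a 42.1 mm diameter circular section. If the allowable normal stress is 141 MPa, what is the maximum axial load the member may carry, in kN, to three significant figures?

196 kN

A = 1392 mm².
P_max = σ_allow · A = 141 · 1392 = 196300 N = 196.3 kN.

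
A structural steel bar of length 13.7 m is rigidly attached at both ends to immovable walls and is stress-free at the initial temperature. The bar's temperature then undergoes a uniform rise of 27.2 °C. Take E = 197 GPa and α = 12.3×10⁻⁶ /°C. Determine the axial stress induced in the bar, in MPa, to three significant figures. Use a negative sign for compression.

-65.9 MPa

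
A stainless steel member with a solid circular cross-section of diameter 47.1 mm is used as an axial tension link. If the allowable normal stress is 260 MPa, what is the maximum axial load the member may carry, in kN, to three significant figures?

453 kN

A = 1742 mm².
P_max = σ_allow · A = 260 · 1742 = 453000 N = 453 kN.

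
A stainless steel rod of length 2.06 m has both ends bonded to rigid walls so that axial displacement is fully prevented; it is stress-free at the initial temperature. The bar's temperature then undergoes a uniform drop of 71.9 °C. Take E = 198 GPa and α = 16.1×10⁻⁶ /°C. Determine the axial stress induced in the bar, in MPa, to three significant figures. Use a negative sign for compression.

Free thermal expansion αLΔT = 16.1e-6 · 2060 · -71.9 = -2.385 mm.
The walls impose strain ε = −(-2.385)/2060 = 1.1576e-03; σ = Eε = 198000 · 1.1576e-03 = 229.2 MPa.

229 MPa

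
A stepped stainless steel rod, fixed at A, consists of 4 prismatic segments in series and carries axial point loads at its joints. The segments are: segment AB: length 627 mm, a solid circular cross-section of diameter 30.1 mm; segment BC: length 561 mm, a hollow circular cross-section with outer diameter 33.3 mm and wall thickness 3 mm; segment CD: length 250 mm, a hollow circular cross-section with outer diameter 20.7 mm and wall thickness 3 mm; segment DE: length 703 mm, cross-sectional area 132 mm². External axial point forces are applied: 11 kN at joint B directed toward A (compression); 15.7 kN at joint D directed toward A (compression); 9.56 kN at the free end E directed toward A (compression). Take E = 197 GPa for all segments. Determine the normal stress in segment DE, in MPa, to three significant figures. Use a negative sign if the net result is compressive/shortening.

Internal axial forces (sectioning from the free end, tension +): N_DE = -9.56 kN, N_CD = -25.26 kN, N_BC = -25.26 kN, N_AB = -36.26 kN.
σ_DE = N_DE/A_DE = -9560/132 = -72.42 MPa.

-72.4 MPa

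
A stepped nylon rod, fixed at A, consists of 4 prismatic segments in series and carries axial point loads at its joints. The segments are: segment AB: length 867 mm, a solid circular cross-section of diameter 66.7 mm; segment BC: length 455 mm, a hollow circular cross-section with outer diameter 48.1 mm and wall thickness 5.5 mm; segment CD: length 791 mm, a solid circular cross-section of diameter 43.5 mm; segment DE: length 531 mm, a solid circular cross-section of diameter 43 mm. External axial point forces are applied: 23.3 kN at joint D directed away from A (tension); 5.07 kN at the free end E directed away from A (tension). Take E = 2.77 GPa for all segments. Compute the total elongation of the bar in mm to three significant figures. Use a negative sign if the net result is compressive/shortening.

15.0 mm

Internal axial forces (sectioning from the free end, tension +): N_DE = 5.07 kN, N_CD = 28.37 kN, N_BC = 28.37 kN, N_AB = 28.37 kN.
A_AB = 3494 mm².
A_BC = 736.1 mm².
A_CD = 1486 mm².
A_DE = 1452 mm².
δ_AB = 28370·867/(3494·2770) = 2.541 mm
δ_BC = 28370·455/(736.1·2770) = 6.331 mm
δ_CD = 28370·791/(1486·2770) = 5.451 mm
δ_DE = 5070·531/(1452·2770) = 0.6693 mm
δ = Σδ_i = 14.99 mm.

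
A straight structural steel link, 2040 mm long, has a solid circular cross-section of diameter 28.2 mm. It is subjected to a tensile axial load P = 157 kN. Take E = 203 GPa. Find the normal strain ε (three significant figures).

0.00124

A = 624.6 mm².
σ = N/A = 251.4 MPa; ε = σ/E = 251.4/203000 = 1.238e-03.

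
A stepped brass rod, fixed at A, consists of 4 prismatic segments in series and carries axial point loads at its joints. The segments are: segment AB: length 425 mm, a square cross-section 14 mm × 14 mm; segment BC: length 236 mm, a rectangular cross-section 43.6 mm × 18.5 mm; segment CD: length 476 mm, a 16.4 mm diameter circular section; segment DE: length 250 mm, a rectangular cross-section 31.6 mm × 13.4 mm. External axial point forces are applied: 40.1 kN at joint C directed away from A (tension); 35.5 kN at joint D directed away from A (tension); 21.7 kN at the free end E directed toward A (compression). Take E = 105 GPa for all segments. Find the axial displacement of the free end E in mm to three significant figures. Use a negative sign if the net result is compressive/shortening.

Internal axial forces (sectioning from the free end, tension +): N_DE = -21.7 kN, N_CD = 13.8 kN, N_BC = 53.9 kN, N_AB = 53.9 kN.
A_AB = 196 mm².
A_BC = 806.6 mm².
A_CD = 211.2 mm².
A_DE = 423.4 mm².
δ_AB = 53900·425/(196·105000) = 1.113 mm
δ_BC = 53900·236/(806.6·105000) = 0.1502 mm
δ_CD = 13800·476/(211.2·105000) = 0.2962 mm
δ_DE = -21700·250/(423.4·105000) = -0.122 mm
δ = Σδ_i = 1.437 mm.

1.44 mm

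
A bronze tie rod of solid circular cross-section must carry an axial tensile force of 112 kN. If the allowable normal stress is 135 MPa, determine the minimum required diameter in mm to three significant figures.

32.5 mm

Required area A ≥ P/σ_allow = 112000/135 = 829.6 mm².
For a solid circular section, d ≥ √(4A/π) = 32.5 mm.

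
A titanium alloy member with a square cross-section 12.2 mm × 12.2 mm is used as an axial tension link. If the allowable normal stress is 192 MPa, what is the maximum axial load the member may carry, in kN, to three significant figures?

28.6 kN

A = 148.8 mm².
P_max = σ_allow · A = 192 · 148.8 = 28580 N = 28.58 kN.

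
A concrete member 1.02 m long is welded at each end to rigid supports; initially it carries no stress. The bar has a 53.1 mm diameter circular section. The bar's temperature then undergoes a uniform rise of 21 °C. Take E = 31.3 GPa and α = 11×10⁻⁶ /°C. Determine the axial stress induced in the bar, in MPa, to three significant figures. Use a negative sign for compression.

Free thermal expansion αLΔT = 11e-6 · 1020 · 21 = 0.2356 mm.
The walls impose strain ε = −(0.2356)/1020 = -2.3100e-04; σ = Eε = 31300 · -2.3100e-04 = -7.23 MPa.

-7.23 MPa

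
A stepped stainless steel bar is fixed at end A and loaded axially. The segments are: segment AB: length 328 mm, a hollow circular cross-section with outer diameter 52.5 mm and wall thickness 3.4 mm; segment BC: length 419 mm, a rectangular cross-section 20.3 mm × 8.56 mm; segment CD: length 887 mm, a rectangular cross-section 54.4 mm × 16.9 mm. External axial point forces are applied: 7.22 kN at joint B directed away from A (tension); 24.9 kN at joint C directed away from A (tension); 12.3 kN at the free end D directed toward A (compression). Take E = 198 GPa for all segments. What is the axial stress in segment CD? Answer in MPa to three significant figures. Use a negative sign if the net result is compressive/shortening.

-13.4 MPa

Internal axial forces (sectioning from the free end, tension +): N_CD = -12.3 kN, N_BC = 12.6 kN, N_AB = 19.82 kN.
A_CD = 919.4 mm².
σ_CD = N_CD/A_CD = -12300/919.4 = -13.38 MPa.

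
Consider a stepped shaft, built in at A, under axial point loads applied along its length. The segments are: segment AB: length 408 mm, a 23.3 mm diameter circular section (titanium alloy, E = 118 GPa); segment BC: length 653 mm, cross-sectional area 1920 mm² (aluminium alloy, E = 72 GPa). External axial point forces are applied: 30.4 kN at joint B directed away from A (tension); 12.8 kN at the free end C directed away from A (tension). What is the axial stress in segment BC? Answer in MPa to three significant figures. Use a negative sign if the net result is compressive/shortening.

6.67 MPa

Internal axial forces (sectioning from the free end, tension +): N_BC = 12.8 kN, N_AB = 43.2 kN.
σ_BC = N_BC/A_BC = 12800/1920 = 6.667 MPa.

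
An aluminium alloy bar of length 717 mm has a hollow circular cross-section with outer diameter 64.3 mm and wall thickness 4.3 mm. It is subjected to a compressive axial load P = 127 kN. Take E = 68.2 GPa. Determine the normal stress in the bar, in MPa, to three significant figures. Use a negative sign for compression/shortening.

A = 810.5 mm².
σ = N/A = -127000/810.5 = -156.7 MPa.

-157 MPa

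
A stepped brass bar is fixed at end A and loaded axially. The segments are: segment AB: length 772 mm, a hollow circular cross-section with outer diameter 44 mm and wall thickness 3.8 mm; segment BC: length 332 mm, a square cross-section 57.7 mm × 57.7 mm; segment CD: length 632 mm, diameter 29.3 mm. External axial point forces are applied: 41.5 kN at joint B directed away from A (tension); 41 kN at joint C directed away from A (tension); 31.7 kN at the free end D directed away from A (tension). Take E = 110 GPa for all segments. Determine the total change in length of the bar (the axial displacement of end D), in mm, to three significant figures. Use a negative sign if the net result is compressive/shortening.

Internal axial forces (sectioning from the free end, tension +): N_CD = 31.7 kN, N_BC = 72.7 kN, N_AB = 114.2 kN.
A_AB = 479.9 mm².
A_BC = 3329 mm².
A_CD = 674.3 mm².
δ_AB = 114200·772/(479.9·110000) = 1.67 mm
δ_BC = 72700·332/(3329·110000) = 0.06591 mm
δ_CD = 31700·632/(674.3·110000) = 0.2701 mm
δ = Σδ_i = 2.006 mm.

2.01 mm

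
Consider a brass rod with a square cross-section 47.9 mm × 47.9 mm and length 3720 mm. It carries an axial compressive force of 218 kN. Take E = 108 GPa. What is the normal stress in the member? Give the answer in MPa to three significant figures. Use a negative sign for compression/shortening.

A = 2294 mm².
σ = N/A = -218000/2294 = -95.01 MPa.

-95.0 MPa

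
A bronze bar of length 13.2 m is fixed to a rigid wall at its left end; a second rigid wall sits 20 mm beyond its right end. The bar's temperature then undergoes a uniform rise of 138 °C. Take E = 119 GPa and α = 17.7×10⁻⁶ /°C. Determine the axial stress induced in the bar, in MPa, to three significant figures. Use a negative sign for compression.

Free thermal expansion αLΔT = 17.7e-6 · 13200 · 138 = 32.24 mm.
The walls engage after the gap closes; constrained expansion = 32.24 − 20 = 12.24 mm.
The walls impose strain ε = −(12.24)/13200 = -9.2745e-04; σ = Eε = 119000 · -9.2745e-04 = -110.4 MPa.

-110 MPa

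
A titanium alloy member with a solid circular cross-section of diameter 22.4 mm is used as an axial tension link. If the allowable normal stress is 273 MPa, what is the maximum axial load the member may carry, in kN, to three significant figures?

A = 394.1 mm².
P_max = σ_allow · A = 273 · 394.1 = 107600 N = 107.6 kN.

108 kN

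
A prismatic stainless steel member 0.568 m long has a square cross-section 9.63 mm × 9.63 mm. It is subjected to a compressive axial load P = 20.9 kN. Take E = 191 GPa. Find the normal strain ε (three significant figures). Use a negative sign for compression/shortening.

-0.00118

A = 92.74 mm².
σ = N/A = -225.4 MPa; ε = σ/E = -225.4/191000 = -1.180e-03.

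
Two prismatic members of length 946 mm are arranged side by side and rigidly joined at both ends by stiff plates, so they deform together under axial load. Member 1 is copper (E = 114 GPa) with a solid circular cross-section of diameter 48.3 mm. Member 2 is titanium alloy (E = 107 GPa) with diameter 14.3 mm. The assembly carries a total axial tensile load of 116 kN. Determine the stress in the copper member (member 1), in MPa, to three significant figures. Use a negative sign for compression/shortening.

58.5 MPa

A_1 = 1832 mm².
A_2 = 160.6 mm².
Equal strain + equilibrium ⇒ each member carries load in proportion to AE: A₁E₁ = 208900000 N, A₂E₂ = 17180000 N, ΣAE = 226100000 N.
σ₁ = P·E₁/ΣAE = 116000·114000/226100000 = 58.5 MPa.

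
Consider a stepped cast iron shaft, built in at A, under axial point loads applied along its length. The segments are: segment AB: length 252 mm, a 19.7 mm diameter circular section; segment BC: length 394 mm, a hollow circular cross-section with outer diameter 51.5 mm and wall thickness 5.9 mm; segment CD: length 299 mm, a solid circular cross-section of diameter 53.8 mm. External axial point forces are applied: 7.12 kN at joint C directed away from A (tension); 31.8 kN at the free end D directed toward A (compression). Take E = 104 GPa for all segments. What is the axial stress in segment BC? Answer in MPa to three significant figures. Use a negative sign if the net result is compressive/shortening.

Internal axial forces (sectioning from the free end, tension +): N_CD = -31.8 kN, N_BC = -24.68 kN, N_AB = -24.68 kN.
A_BC = 845.2 mm².
σ_BC = N_BC/A_BC = -24680/845.2 = -29.2 MPa.

-29.2 MPa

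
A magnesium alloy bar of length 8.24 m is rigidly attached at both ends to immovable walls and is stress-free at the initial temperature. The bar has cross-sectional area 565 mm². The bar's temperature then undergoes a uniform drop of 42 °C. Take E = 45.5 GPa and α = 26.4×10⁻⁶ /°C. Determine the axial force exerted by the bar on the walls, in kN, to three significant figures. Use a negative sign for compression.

28.5 kN

Free thermal expansion αLΔT = 26.4e-6 · 8240 · -42 = -9.137 mm.
The walls impose strain ε = −(-9.137)/8240 = 1.1088e-03; σ = Eε = 45500 · 1.1088e-03 = 50.45 MPa.
Wall reaction R = σ·A = 50.45·565 = 28500 N = 28.5 kN.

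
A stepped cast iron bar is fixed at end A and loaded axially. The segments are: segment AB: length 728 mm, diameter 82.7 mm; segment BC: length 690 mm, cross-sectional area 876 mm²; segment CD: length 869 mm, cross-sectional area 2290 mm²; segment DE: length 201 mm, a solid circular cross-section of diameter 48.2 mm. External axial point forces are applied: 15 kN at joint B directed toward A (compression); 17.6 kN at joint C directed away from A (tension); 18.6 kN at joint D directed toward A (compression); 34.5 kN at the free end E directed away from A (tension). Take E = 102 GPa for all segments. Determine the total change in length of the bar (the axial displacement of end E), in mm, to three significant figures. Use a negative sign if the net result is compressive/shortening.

0.380 mm

Internal axial forces (sectioning from the free end, tension +): N_DE = 34.5 kN, N_CD = 15.9 kN, N_BC = 33.5 kN, N_AB = 18.5 kN.
A_AB = 5372 mm².
A_DE = 1825 mm².
δ_AB = 18500·728/(5372·102000) = 0.02458 mm
δ_BC = 33500·690/(876·102000) = 0.2587 mm
δ_CD = 15900·869/(2290·102000) = 0.05915 mm
δ_DE = 34500·201/(1825·102000) = 0.03726 mm
δ = Σδ_i = 0.3797 mm.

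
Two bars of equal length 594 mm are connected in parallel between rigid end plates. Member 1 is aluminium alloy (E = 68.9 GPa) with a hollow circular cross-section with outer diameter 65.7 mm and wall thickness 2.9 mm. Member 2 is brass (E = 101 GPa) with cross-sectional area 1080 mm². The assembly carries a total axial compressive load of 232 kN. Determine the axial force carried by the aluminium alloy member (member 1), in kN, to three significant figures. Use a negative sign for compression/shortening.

-61.6 kN

A_1 = 572.1 mm².
Equal strain + equilibrium ⇒ each member carries load in proportion to AE: A₁E₁ = 39420000 N, A₂E₂ = 109100000 N, ΣAE = 148500000 N.
F₁ = P·A₁E₁/ΣAE = -232000·39420000/148500000 = -61590 N.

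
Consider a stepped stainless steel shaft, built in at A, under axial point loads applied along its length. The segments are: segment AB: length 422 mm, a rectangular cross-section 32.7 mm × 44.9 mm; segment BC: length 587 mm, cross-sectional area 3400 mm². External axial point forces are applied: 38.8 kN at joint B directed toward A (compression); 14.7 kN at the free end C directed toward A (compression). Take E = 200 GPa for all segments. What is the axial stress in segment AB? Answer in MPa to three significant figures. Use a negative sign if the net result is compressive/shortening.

Internal axial forces (sectioning from the free end, tension +): N_BC = -14.7 kN, N_AB = -53.5 kN.
A_AB = 1468 mm².
σ_AB = N_AB/A_AB = -53500/1468 = -36.44 MPa.

-36.4 MPa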